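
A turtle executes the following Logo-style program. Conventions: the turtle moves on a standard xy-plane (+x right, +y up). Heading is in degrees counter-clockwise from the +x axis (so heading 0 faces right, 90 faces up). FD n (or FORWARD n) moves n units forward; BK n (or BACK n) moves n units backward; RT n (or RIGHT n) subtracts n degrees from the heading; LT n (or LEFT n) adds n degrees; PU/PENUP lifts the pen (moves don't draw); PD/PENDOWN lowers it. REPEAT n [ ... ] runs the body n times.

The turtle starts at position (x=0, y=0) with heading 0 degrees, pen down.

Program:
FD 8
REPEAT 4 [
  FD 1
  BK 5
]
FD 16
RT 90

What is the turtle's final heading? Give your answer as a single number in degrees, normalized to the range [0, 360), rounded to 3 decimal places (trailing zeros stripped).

Executing turtle program step by step:
Start: pos=(0,0), heading=0, pen down
FD 8: (0,0) -> (8,0) [heading=0, draw]
REPEAT 4 [
  -- iteration 1/4 --
  FD 1: (8,0) -> (9,0) [heading=0, draw]
  BK 5: (9,0) -> (4,0) [heading=0, draw]
  -- iteration 2/4 --
  FD 1: (4,0) -> (5,0) [heading=0, draw]
  BK 5: (5,0) -> (0,0) [heading=0, draw]
  -- iteration 3/4 --
  FD 1: (0,0) -> (1,0) [heading=0, draw]
  BK 5: (1,0) -> (-4,0) [heading=0, draw]
  -- iteration 4/4 --
  FD 1: (-4,0) -> (-3,0) [heading=0, draw]
  BK 5: (-3,0) -> (-8,0) [heading=0, draw]
]
FD 16: (-8,0) -> (8,0) [heading=0, draw]
RT 90: heading 0 -> 270
Final: pos=(8,0), heading=270, 10 segment(s) drawn

Answer: 270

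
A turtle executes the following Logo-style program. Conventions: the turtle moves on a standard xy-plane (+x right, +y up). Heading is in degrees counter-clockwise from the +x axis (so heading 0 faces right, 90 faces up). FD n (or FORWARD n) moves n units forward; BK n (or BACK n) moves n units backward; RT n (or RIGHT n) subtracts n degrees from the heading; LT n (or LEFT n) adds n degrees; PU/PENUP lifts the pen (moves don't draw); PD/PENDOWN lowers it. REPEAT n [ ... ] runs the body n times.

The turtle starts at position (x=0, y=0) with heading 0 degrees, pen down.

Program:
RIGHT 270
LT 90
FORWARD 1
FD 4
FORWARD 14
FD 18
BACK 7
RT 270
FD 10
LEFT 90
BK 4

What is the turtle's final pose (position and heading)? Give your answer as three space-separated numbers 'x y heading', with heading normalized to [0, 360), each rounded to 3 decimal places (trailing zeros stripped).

Executing turtle program step by step:
Start: pos=(0,0), heading=0, pen down
RT 270: heading 0 -> 90
LT 90: heading 90 -> 180
FD 1: (0,0) -> (-1,0) [heading=180, draw]
FD 4: (-1,0) -> (-5,0) [heading=180, draw]
FD 14: (-5,0) -> (-19,0) [heading=180, draw]
FD 18: (-19,0) -> (-37,0) [heading=180, draw]
BK 7: (-37,0) -> (-30,0) [heading=180, draw]
RT 270: heading 180 -> 270
FD 10: (-30,0) -> (-30,-10) [heading=270, draw]
LT 90: heading 270 -> 0
BK 4: (-30,-10) -> (-34,-10) [heading=0, draw]
Final: pos=(-34,-10), heading=0, 7 segment(s) drawn

Answer: -34 -10 0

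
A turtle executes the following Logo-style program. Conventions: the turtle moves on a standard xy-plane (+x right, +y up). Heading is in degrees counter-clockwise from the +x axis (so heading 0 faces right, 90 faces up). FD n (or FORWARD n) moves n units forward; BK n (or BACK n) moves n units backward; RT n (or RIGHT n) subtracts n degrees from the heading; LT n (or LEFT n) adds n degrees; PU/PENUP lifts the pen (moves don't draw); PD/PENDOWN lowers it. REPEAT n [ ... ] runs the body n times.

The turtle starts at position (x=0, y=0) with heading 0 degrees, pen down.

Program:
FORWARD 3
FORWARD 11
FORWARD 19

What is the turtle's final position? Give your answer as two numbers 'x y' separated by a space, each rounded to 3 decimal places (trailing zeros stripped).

Executing turtle program step by step:
Start: pos=(0,0), heading=0, pen down
FD 3: (0,0) -> (3,0) [heading=0, draw]
FD 11: (3,0) -> (14,0) [heading=0, draw]
FD 19: (14,0) -> (33,0) [heading=0, draw]
Final: pos=(33,0), heading=0, 3 segment(s) drawn

Answer: 33 0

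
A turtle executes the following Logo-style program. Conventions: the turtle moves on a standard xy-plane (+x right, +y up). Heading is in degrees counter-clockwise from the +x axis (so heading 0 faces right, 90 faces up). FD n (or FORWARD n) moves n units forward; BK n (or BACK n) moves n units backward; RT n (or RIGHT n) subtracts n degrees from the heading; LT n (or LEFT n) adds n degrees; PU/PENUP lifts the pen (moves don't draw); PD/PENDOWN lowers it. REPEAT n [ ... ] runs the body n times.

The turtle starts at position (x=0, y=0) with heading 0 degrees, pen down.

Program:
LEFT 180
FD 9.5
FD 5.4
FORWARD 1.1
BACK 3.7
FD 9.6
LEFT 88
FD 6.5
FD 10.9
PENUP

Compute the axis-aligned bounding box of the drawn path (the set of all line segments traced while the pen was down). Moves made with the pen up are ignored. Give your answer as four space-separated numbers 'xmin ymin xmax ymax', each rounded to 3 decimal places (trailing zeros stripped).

Executing turtle program step by step:
Start: pos=(0,0), heading=0, pen down
LT 180: heading 0 -> 180
FD 9.5: (0,0) -> (-9.5,0) [heading=180, draw]
FD 5.4: (-9.5,0) -> (-14.9,0) [heading=180, draw]
FD 1.1: (-14.9,0) -> (-16,0) [heading=180, draw]
BK 3.7: (-16,0) -> (-12.3,0) [heading=180, draw]
FD 9.6: (-12.3,0) -> (-21.9,0) [heading=180, draw]
LT 88: heading 180 -> 268
FD 6.5: (-21.9,0) -> (-22.127,-6.496) [heading=268, draw]
FD 10.9: (-22.127,-6.496) -> (-22.507,-17.389) [heading=268, draw]
PU: pen up
Final: pos=(-22.507,-17.389), heading=268, 7 segment(s) drawn

Segment endpoints: x in {-22.507, -22.127, -21.9, -16, -14.9, -12.3, -9.5, 0}, y in {-17.389, -6.496, 0, 0, 0, 0, 0, 0}
xmin=-22.507, ymin=-17.389, xmax=0, ymax=0

Answer: -22.507 -17.389 0 0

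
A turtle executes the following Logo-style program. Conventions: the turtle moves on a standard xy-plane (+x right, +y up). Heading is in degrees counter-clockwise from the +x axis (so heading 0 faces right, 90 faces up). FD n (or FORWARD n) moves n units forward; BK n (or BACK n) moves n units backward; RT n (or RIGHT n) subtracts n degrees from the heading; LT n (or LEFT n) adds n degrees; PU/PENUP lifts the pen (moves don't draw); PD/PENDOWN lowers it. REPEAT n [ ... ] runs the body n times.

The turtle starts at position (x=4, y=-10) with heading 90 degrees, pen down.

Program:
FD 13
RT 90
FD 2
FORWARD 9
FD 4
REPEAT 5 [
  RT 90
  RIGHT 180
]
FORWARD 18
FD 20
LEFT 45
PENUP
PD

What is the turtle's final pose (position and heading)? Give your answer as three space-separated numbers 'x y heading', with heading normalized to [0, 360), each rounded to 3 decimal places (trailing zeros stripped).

Answer: 19 41 135

Derivation:
Executing turtle program step by step:
Start: pos=(4,-10), heading=90, pen down
FD 13: (4,-10) -> (4,3) [heading=90, draw]
RT 90: heading 90 -> 0
FD 2: (4,3) -> (6,3) [heading=0, draw]
FD 9: (6,3) -> (15,3) [heading=0, draw]
FD 4: (15,3) -> (19,3) [heading=0, draw]
REPEAT 5 [
  -- iteration 1/5 --
  RT 90: heading 0 -> 270
  RT 180: heading 270 -> 90
  -- iteration 2/5 --
  RT 90: heading 90 -> 0
  RT 180: heading 0 -> 180
  -- iteration 3/5 --
  RT 90: heading 180 -> 90
  RT 180: heading 90 -> 270
  -- iteration 4/5 --
  RT 90: heading 270 -> 180
  RT 180: heading 180 -> 0
  -- iteration 5/5 --
  RT 90: heading 0 -> 270
  RT 180: heading 270 -> 90
]
FD 18: (19,3) -> (19,21) [heading=90, draw]
FD 20: (19,21) -> (19,41) [heading=90, draw]
LT 45: heading 90 -> 135
PU: pen up
PD: pen down
Final: pos=(19,41), heading=135, 6 segment(s) drawn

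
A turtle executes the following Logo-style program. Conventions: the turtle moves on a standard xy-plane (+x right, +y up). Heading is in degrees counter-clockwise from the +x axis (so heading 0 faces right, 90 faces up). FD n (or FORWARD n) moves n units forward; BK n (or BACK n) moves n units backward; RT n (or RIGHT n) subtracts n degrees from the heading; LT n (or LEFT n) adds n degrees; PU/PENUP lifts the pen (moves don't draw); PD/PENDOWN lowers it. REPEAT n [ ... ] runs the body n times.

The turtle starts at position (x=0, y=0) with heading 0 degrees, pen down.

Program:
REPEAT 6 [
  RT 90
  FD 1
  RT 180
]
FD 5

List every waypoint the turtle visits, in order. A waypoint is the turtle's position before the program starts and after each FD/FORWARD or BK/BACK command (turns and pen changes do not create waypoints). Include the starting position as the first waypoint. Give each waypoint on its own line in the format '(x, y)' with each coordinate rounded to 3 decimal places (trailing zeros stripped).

Executing turtle program step by step:
Start: pos=(0,0), heading=0, pen down
REPEAT 6 [
  -- iteration 1/6 --
  RT 90: heading 0 -> 270
  FD 1: (0,0) -> (0,-1) [heading=270, draw]
  RT 180: heading 270 -> 90
  -- iteration 2/6 --
  RT 90: heading 90 -> 0
  FD 1: (0,-1) -> (1,-1) [heading=0, draw]
  RT 180: heading 0 -> 180
  -- iteration 3/6 --
  RT 90: heading 180 -> 90
  FD 1: (1,-1) -> (1,0) [heading=90, draw]
  RT 180: heading 90 -> 270
  -- iteration 4/6 --
  RT 90: heading 270 -> 180
  FD 1: (1,0) -> (0,0) [heading=180, draw]
  RT 180: heading 180 -> 0
  -- iteration 5/6 --
  RT 90: heading 0 -> 270
  FD 1: (0,0) -> (0,-1) [heading=270, draw]
  RT 180: heading 270 -> 90
  -- iteration 6/6 --
  RT 90: heading 90 -> 0
  FD 1: (0,-1) -> (1,-1) [heading=0, draw]
  RT 180: heading 0 -> 180
]
FD 5: (1,-1) -> (-4,-1) [heading=180, draw]
Final: pos=(-4,-1), heading=180, 7 segment(s) drawn
Waypoints (8 total):
(0, 0)
(0, -1)
(1, -1)
(1, 0)
(0, 0)
(0, -1)
(1, -1)
(-4, -1)

Answer: (0, 0)
(0, -1)
(1, -1)
(1, 0)
(0, 0)
(0, -1)
(1, -1)
(-4, -1)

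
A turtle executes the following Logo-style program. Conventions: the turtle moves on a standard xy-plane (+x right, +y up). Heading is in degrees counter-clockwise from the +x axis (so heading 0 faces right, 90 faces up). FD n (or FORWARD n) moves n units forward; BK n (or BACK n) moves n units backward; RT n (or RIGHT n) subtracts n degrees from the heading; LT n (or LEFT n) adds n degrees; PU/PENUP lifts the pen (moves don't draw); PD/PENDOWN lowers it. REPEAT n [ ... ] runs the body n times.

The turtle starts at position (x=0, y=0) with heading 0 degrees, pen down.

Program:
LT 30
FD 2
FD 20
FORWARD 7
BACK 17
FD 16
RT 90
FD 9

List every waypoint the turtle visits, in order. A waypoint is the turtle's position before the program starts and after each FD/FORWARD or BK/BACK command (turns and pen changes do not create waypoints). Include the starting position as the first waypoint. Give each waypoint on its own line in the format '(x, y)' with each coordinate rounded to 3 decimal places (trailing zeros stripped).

Executing turtle program step by step:
Start: pos=(0,0), heading=0, pen down
LT 30: heading 0 -> 30
FD 2: (0,0) -> (1.732,1) [heading=30, draw]
FD 20: (1.732,1) -> (19.053,11) [heading=30, draw]
FD 7: (19.053,11) -> (25.115,14.5) [heading=30, draw]
BK 17: (25.115,14.5) -> (10.392,6) [heading=30, draw]
FD 16: (10.392,6) -> (24.249,14) [heading=30, draw]
RT 90: heading 30 -> 300
FD 9: (24.249,14) -> (28.749,6.206) [heading=300, draw]
Final: pos=(28.749,6.206), heading=300, 6 segment(s) drawn
Waypoints (7 total):
(0, 0)
(1.732, 1)
(19.053, 11)
(25.115, 14.5)
(10.392, 6)
(24.249, 14)
(28.749, 6.206)

Answer: (0, 0)
(1.732, 1)
(19.053, 11)
(25.115, 14.5)
(10.392, 6)
(24.249, 14)
(28.749, 6.206)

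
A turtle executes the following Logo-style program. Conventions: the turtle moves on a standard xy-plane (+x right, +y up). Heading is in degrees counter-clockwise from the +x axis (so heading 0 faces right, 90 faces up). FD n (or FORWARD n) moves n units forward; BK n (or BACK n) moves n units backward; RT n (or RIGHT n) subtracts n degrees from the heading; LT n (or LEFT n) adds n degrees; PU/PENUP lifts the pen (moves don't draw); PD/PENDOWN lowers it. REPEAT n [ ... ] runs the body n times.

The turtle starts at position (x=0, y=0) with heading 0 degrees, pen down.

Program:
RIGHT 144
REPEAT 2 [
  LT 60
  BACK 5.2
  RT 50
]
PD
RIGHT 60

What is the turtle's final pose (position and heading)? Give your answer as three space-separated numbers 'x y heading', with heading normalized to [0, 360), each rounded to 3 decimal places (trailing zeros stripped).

Executing turtle program step by step:
Start: pos=(0,0), heading=0, pen down
RT 144: heading 0 -> 216
REPEAT 2 [
  -- iteration 1/2 --
  LT 60: heading 216 -> 276
  BK 5.2: (0,0) -> (-0.544,5.172) [heading=276, draw]
  RT 50: heading 276 -> 226
  -- iteration 2/2 --
  LT 60: heading 226 -> 286
  BK 5.2: (-0.544,5.172) -> (-1.977,10.17) [heading=286, draw]
  RT 50: heading 286 -> 236
]
PD: pen down
RT 60: heading 236 -> 176
Final: pos=(-1.977,10.17), heading=176, 2 segment(s) drawn

Answer: -1.977 10.17 176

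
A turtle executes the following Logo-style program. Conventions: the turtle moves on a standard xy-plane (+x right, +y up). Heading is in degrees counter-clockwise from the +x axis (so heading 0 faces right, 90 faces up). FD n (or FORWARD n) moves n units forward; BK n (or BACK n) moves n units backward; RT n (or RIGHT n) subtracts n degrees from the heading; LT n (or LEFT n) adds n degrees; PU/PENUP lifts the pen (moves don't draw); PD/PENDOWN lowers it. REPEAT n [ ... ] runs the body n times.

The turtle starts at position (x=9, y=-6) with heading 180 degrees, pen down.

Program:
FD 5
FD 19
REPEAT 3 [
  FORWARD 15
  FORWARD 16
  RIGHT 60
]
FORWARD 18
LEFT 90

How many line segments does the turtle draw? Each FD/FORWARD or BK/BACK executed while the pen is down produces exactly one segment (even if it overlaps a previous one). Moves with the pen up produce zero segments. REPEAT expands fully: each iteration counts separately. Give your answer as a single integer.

Answer: 9

Derivation:
Executing turtle program step by step:
Start: pos=(9,-6), heading=180, pen down
FD 5: (9,-6) -> (4,-6) [heading=180, draw]
FD 19: (4,-6) -> (-15,-6) [heading=180, draw]
REPEAT 3 [
  -- iteration 1/3 --
  FD 15: (-15,-6) -> (-30,-6) [heading=180, draw]
  FD 16: (-30,-6) -> (-46,-6) [heading=180, draw]
  RT 60: heading 180 -> 120
  -- iteration 2/3 --
  FD 15: (-46,-6) -> (-53.5,6.99) [heading=120, draw]
  FD 16: (-53.5,6.99) -> (-61.5,20.847) [heading=120, draw]
  RT 60: heading 120 -> 60
  -- iteration 3/3 --
  FD 15: (-61.5,20.847) -> (-54,33.837) [heading=60, draw]
  FD 16: (-54,33.837) -> (-46,47.694) [heading=60, draw]
  RT 60: heading 60 -> 0
]
FD 18: (-46,47.694) -> (-28,47.694) [heading=0, draw]
LT 90: heading 0 -> 90
Final: pos=(-28,47.694), heading=90, 9 segment(s) drawn
Segments drawn: 9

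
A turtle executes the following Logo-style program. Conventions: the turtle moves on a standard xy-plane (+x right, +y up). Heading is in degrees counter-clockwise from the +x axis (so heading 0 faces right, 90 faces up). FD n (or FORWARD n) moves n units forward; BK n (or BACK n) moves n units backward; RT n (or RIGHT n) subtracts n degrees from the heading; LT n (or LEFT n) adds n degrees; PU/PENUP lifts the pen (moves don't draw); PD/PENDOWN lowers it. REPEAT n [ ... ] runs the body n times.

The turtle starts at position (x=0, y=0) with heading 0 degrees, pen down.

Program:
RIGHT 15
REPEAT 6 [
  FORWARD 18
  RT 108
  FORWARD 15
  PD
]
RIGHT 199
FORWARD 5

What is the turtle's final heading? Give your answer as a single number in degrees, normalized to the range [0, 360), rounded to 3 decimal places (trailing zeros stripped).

Executing turtle program step by step:
Start: pos=(0,0), heading=0, pen down
RT 15: heading 0 -> 345
REPEAT 6 [
  -- iteration 1/6 --
  FD 18: (0,0) -> (17.387,-4.659) [heading=345, draw]
  RT 108: heading 345 -> 237
  FD 15: (17.387,-4.659) -> (9.217,-17.239) [heading=237, draw]
  PD: pen down
  -- iteration 2/6 --
  FD 18: (9.217,-17.239) -> (-0.586,-32.335) [heading=237, draw]
  RT 108: heading 237 -> 129
  FD 15: (-0.586,-32.335) -> (-10.026,-20.678) [heading=129, draw]
  PD: pen down
  -- iteration 3/6 --
  FD 18: (-10.026,-20.678) -> (-21.354,-6.689) [heading=129, draw]
  RT 108: heading 129 -> 21
  FD 15: (-21.354,-6.689) -> (-7.35,-1.314) [heading=21, draw]
  PD: pen down
  -- iteration 4/6 --
  FD 18: (-7.35,-1.314) -> (9.454,5.137) [heading=21, draw]
  RT 108: heading 21 -> 273
  FD 15: (9.454,5.137) -> (10.239,-9.842) [heading=273, draw]
  PD: pen down
  -- iteration 5/6 --
  FD 18: (10.239,-9.842) -> (11.181,-27.818) [heading=273, draw]
  RT 108: heading 273 -> 165
  FD 15: (11.181,-27.818) -> (-3.308,-23.935) [heading=165, draw]
  PD: pen down
  -- iteration 6/6 --
  FD 18: (-3.308,-23.935) -> (-20.694,-19.277) [heading=165, draw]
  RT 108: heading 165 -> 57
  FD 15: (-20.694,-19.277) -> (-12.525,-6.697) [heading=57, draw]
  PD: pen down
]
RT 199: heading 57 -> 218
FD 5: (-12.525,-6.697) -> (-16.465,-9.775) [heading=218, draw]
Final: pos=(-16.465,-9.775), heading=218, 13 segment(s) drawn

Answer: 218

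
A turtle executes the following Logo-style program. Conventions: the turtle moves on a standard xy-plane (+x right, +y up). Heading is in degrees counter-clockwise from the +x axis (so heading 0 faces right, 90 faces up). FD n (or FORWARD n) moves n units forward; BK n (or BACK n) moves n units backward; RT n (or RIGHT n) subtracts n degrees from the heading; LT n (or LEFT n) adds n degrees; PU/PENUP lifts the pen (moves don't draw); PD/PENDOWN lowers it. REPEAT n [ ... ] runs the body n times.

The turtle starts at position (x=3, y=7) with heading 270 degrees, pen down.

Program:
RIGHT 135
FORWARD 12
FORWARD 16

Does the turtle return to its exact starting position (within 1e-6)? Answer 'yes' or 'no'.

Executing turtle program step by step:
Start: pos=(3,7), heading=270, pen down
RT 135: heading 270 -> 135
FD 12: (3,7) -> (-5.485,15.485) [heading=135, draw]
FD 16: (-5.485,15.485) -> (-16.799,26.799) [heading=135, draw]
Final: pos=(-16.799,26.799), heading=135, 2 segment(s) drawn

Start position: (3, 7)
Final position: (-16.799, 26.799)
Distance = 28; >= 1e-6 -> NOT closed

Answer: no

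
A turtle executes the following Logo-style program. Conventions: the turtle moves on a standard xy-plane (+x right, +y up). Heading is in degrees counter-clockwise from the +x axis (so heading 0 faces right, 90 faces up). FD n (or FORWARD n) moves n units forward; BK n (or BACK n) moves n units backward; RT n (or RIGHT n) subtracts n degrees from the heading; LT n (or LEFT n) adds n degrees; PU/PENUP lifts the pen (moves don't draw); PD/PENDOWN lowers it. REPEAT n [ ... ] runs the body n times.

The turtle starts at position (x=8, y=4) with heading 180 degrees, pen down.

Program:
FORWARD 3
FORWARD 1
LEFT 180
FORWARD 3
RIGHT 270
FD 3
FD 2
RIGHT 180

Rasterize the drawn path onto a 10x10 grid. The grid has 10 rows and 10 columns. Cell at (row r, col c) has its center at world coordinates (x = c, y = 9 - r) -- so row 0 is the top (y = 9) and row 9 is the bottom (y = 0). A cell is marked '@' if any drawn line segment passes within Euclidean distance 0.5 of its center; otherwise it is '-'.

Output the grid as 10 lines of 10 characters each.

Segment 0: (8,4) -> (5,4)
Segment 1: (5,4) -> (4,4)
Segment 2: (4,4) -> (7,4)
Segment 3: (7,4) -> (7,7)
Segment 4: (7,7) -> (7,9)

Answer: -------@--
-------@--
-------@--
-------@--
-------@--
----@@@@@-
----------
----------
----------
----------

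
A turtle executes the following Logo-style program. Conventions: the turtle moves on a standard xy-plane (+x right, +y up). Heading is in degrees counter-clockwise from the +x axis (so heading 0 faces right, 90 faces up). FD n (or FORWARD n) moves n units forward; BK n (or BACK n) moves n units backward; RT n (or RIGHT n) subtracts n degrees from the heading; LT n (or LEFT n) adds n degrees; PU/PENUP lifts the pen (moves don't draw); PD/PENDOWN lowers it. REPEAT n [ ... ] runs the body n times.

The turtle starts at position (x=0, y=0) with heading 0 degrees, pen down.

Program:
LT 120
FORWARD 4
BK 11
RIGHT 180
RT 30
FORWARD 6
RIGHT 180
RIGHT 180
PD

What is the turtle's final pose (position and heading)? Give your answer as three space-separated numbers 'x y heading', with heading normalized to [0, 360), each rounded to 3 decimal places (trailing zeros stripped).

Answer: 3.5 -12.062 270

Derivation:
Executing turtle program step by step:
Start: pos=(0,0), heading=0, pen down
LT 120: heading 0 -> 120
FD 4: (0,0) -> (-2,3.464) [heading=120, draw]
BK 11: (-2,3.464) -> (3.5,-6.062) [heading=120, draw]
RT 180: heading 120 -> 300
RT 30: heading 300 -> 270
FD 6: (3.5,-6.062) -> (3.5,-12.062) [heading=270, draw]
RT 180: heading 270 -> 90
RT 180: heading 90 -> 270
PD: pen down
Final: pos=(3.5,-12.062), heading=270, 3 segment(s) drawn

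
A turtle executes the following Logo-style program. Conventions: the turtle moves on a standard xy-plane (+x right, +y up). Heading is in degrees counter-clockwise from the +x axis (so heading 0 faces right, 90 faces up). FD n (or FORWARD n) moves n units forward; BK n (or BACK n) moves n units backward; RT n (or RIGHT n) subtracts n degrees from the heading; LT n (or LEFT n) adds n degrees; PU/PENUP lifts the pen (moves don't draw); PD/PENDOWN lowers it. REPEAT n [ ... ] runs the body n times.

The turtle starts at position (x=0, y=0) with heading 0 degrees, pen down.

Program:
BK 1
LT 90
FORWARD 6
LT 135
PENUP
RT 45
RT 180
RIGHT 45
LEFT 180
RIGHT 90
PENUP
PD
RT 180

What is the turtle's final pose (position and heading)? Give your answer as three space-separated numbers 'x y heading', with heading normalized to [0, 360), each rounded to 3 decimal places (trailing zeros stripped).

Answer: -1 6 225

Derivation:
Executing turtle program step by step:
Start: pos=(0,0), heading=0, pen down
BK 1: (0,0) -> (-1,0) [heading=0, draw]
LT 90: heading 0 -> 90
FD 6: (-1,0) -> (-1,6) [heading=90, draw]
LT 135: heading 90 -> 225
PU: pen up
RT 45: heading 225 -> 180
RT 180: heading 180 -> 0
RT 45: heading 0 -> 315
LT 180: heading 315 -> 135
RT 90: heading 135 -> 45
PU: pen up
PD: pen down
RT 180: heading 45 -> 225
Final: pos=(-1,6), heading=225, 2 segment(s) drawn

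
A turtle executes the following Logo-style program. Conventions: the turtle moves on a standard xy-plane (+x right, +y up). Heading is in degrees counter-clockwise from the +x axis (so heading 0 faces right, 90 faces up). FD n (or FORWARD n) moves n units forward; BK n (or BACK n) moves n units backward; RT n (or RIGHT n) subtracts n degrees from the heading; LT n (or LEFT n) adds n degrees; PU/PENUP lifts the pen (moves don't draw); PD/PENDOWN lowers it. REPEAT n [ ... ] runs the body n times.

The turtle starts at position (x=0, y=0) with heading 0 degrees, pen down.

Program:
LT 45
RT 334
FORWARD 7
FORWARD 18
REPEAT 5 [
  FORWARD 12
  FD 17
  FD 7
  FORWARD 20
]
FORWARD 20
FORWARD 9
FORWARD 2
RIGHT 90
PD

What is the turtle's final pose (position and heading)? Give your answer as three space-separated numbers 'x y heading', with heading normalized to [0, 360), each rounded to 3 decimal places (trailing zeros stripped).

Executing turtle program step by step:
Start: pos=(0,0), heading=0, pen down
LT 45: heading 0 -> 45
RT 334: heading 45 -> 71
FD 7: (0,0) -> (2.279,6.619) [heading=71, draw]
FD 18: (2.279,6.619) -> (8.139,23.638) [heading=71, draw]
REPEAT 5 [
  -- iteration 1/5 --
  FD 12: (8.139,23.638) -> (12.046,34.984) [heading=71, draw]
  FD 17: (12.046,34.984) -> (17.581,51.058) [heading=71, draw]
  FD 7: (17.581,51.058) -> (19.86,57.677) [heading=71, draw]
  FD 20: (19.86,57.677) -> (26.371,76.587) [heading=71, draw]
  -- iteration 2/5 --
  FD 12: (26.371,76.587) -> (30.278,87.933) [heading=71, draw]
  FD 17: (30.278,87.933) -> (35.812,104.007) [heading=71, draw]
  FD 7: (35.812,104.007) -> (38.091,110.626) [heading=71, draw]
  FD 20: (38.091,110.626) -> (44.603,129.536) [heading=71, draw]
  -- iteration 3/5 --
  FD 12: (44.603,129.536) -> (48.51,140.882) [heading=71, draw]
  FD 17: (48.51,140.882) -> (54.044,156.956) [heading=71, draw]
  FD 7: (54.044,156.956) -> (56.323,163.575) [heading=71, draw]
  FD 20: (56.323,163.575) -> (62.835,182.485) [heading=71, draw]
  -- iteration 4/5 --
  FD 12: (62.835,182.485) -> (66.741,193.831) [heading=71, draw]
  FD 17: (66.741,193.831) -> (72.276,209.905) [heading=71, draw]
  FD 7: (72.276,209.905) -> (74.555,216.524) [heading=71, draw]
  FD 20: (74.555,216.524) -> (81.066,235.434) [heading=71, draw]
  -- iteration 5/5 --
  FD 12: (81.066,235.434) -> (84.973,246.78) [heading=71, draw]
  FD 17: (84.973,246.78) -> (90.508,262.854) [heading=71, draw]
  FD 7: (90.508,262.854) -> (92.787,269.473) [heading=71, draw]
  FD 20: (92.787,269.473) -> (99.298,288.383) [heading=71, draw]
]
FD 20: (99.298,288.383) -> (105.81,307.294) [heading=71, draw]
FD 9: (105.81,307.294) -> (108.74,315.803) [heading=71, draw]
FD 2: (108.74,315.803) -> (109.391,317.694) [heading=71, draw]
RT 90: heading 71 -> 341
PD: pen down
Final: pos=(109.391,317.694), heading=341, 25 segment(s) drawn

Answer: 109.391 317.694 341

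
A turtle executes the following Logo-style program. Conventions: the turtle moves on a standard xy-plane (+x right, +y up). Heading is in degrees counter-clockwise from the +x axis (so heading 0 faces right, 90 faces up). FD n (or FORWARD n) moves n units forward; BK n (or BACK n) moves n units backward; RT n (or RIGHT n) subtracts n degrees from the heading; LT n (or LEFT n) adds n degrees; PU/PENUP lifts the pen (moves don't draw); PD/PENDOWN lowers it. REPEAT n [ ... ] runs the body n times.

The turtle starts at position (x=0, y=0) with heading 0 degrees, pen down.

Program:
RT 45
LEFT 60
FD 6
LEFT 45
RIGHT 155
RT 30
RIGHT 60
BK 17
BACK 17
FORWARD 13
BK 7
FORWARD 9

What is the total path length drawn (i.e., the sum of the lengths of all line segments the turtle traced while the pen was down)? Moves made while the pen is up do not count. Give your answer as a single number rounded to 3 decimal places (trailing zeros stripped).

Answer: 69

Derivation:
Executing turtle program step by step:
Start: pos=(0,0), heading=0, pen down
RT 45: heading 0 -> 315
LT 60: heading 315 -> 15
FD 6: (0,0) -> (5.796,1.553) [heading=15, draw]
LT 45: heading 15 -> 60
RT 155: heading 60 -> 265
RT 30: heading 265 -> 235
RT 60: heading 235 -> 175
BK 17: (5.796,1.553) -> (22.731,0.071) [heading=175, draw]
BK 17: (22.731,0.071) -> (39.666,-1.41) [heading=175, draw]
FD 13: (39.666,-1.41) -> (26.716,-0.277) [heading=175, draw]
BK 7: (26.716,-0.277) -> (33.689,-0.887) [heading=175, draw]
FD 9: (33.689,-0.887) -> (24.723,-0.103) [heading=175, draw]
Final: pos=(24.723,-0.103), heading=175, 6 segment(s) drawn

Segment lengths:
  seg 1: (0,0) -> (5.796,1.553), length = 6
  seg 2: (5.796,1.553) -> (22.731,0.071), length = 17
  seg 3: (22.731,0.071) -> (39.666,-1.41), length = 17
  seg 4: (39.666,-1.41) -> (26.716,-0.277), length = 13
  seg 5: (26.716,-0.277) -> (33.689,-0.887), length = 7
  seg 6: (33.689,-0.887) -> (24.723,-0.103), length = 9
Total = 69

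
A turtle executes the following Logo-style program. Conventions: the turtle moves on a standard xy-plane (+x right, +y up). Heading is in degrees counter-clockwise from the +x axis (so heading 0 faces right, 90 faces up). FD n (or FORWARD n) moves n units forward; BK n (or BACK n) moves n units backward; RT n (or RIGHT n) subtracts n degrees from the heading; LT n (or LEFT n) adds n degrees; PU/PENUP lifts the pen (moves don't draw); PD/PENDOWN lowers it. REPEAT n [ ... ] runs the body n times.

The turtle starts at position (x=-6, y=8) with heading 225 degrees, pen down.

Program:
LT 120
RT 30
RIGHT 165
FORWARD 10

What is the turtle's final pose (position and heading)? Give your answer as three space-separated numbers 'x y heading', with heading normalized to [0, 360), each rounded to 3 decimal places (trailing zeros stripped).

Executing turtle program step by step:
Start: pos=(-6,8), heading=225, pen down
LT 120: heading 225 -> 345
RT 30: heading 345 -> 315
RT 165: heading 315 -> 150
FD 10: (-6,8) -> (-14.66,13) [heading=150, draw]
Final: pos=(-14.66,13), heading=150, 1 segment(s) drawn

Answer: -14.66 13 150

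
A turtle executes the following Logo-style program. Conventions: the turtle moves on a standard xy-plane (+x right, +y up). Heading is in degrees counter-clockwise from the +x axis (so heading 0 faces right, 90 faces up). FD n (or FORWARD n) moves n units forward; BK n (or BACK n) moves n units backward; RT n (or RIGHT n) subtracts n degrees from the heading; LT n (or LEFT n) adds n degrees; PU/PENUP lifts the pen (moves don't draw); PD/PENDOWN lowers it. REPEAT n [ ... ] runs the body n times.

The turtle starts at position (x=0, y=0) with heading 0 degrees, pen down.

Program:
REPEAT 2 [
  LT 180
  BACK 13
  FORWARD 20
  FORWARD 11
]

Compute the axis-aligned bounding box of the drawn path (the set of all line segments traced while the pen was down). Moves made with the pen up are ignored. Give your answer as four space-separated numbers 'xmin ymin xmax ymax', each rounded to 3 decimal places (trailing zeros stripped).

Executing turtle program step by step:
Start: pos=(0,0), heading=0, pen down
REPEAT 2 [
  -- iteration 1/2 --
  LT 180: heading 0 -> 180
  BK 13: (0,0) -> (13,0) [heading=180, draw]
  FD 20: (13,0) -> (-7,0) [heading=180, draw]
  FD 11: (-7,0) -> (-18,0) [heading=180, draw]
  -- iteration 2/2 --
  LT 180: heading 180 -> 0
  BK 13: (-18,0) -> (-31,0) [heading=0, draw]
  FD 20: (-31,0) -> (-11,0) [heading=0, draw]
  FD 11: (-11,0) -> (0,0) [heading=0, draw]
]
Final: pos=(0,0), heading=0, 6 segment(s) drawn

Segment endpoints: x in {-31, -18, -11, -7, 0, 13}, y in {0, 0, 0, 0, 0, 0, 0}
xmin=-31, ymin=0, xmax=13, ymax=0

Answer: -31 0 13 0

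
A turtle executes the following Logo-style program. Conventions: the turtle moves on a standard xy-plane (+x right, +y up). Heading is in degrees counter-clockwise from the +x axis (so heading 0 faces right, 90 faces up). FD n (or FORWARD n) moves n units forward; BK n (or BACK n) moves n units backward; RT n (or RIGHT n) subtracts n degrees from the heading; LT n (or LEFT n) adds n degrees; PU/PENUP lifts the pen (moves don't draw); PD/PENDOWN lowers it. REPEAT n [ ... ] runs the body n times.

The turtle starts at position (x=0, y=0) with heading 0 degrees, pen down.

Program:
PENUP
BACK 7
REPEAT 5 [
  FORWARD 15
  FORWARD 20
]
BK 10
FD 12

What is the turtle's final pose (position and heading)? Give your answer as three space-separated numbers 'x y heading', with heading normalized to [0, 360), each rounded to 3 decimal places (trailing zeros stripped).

Answer: 170 0 0

Derivation:
Executing turtle program step by step:
Start: pos=(0,0), heading=0, pen down
PU: pen up
BK 7: (0,0) -> (-7,0) [heading=0, move]
REPEAT 5 [
  -- iteration 1/5 --
  FD 15: (-7,0) -> (8,0) [heading=0, move]
  FD 20: (8,0) -> (28,0) [heading=0, move]
  -- iteration 2/5 --
  FD 15: (28,0) -> (43,0) [heading=0, move]
  FD 20: (43,0) -> (63,0) [heading=0, move]
  -- iteration 3/5 --
  FD 15: (63,0) -> (78,0) [heading=0, move]
  FD 20: (78,0) -> (98,0) [heading=0, move]
  -- iteration 4/5 --
  FD 15: (98,0) -> (113,0) [heading=0, move]
  FD 20: (113,0) -> (133,0) [heading=0, move]
  -- iteration 5/5 --
  FD 15: (133,0) -> (148,0) [heading=0, move]
  FD 20: (148,0) -> (168,0) [heading=0, move]
]
BK 10: (168,0) -> (158,0) [heading=0, move]
FD 12: (158,0) -> (170,0) [heading=0, move]
Final: pos=(170,0), heading=0, 0 segment(s) drawn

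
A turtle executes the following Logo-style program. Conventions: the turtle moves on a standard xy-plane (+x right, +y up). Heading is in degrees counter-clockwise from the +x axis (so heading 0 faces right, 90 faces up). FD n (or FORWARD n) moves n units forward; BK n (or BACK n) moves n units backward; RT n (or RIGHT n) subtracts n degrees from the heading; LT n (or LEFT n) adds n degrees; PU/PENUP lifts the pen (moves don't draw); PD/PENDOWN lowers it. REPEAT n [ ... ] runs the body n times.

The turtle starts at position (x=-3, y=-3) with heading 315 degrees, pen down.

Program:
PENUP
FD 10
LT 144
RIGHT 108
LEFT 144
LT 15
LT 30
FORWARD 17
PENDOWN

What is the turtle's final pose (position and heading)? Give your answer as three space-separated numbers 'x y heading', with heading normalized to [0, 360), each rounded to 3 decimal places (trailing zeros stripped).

Executing turtle program step by step:
Start: pos=(-3,-3), heading=315, pen down
PU: pen up
FD 10: (-3,-3) -> (4.071,-10.071) [heading=315, move]
LT 144: heading 315 -> 99
RT 108: heading 99 -> 351
LT 144: heading 351 -> 135
LT 15: heading 135 -> 150
LT 30: heading 150 -> 180
FD 17: (4.071,-10.071) -> (-12.929,-10.071) [heading=180, move]
PD: pen down
Final: pos=(-12.929,-10.071), heading=180, 0 segment(s) drawn

Answer: -12.929 -10.071 180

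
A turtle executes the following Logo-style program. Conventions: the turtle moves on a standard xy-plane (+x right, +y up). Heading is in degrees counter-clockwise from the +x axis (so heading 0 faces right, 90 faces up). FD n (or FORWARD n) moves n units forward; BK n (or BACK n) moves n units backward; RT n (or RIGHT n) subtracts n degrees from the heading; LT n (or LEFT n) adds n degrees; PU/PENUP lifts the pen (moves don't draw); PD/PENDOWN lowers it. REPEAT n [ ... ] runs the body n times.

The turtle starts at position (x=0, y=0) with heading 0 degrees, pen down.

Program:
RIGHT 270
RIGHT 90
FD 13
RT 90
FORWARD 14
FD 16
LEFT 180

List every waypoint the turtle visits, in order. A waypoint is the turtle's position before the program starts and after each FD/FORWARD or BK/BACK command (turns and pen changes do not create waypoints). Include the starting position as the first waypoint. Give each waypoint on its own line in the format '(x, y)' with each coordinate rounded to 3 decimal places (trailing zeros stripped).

Answer: (0, 0)
(13, 0)
(13, -14)
(13, -30)

Derivation:
Executing turtle program step by step:
Start: pos=(0,0), heading=0, pen down
RT 270: heading 0 -> 90
RT 90: heading 90 -> 0
FD 13: (0,0) -> (13,0) [heading=0, draw]
RT 90: heading 0 -> 270
FD 14: (13,0) -> (13,-14) [heading=270, draw]
FD 16: (13,-14) -> (13,-30) [heading=270, draw]
LT 180: heading 270 -> 90
Final: pos=(13,-30), heading=90, 3 segment(s) drawn
Waypoints (4 total):
(0, 0)
(13, 0)
(13, -14)
(13, -30)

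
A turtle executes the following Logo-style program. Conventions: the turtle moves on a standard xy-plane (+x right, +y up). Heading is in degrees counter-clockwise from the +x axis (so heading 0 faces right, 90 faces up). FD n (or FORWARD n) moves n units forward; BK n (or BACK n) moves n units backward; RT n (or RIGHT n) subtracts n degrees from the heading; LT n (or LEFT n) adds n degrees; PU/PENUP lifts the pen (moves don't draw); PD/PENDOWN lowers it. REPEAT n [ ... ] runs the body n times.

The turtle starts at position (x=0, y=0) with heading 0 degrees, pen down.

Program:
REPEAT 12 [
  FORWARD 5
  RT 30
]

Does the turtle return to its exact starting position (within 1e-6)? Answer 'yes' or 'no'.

Executing turtle program step by step:
Start: pos=(0,0), heading=0, pen down
REPEAT 12 [
  -- iteration 1/12 --
  FD 5: (0,0) -> (5,0) [heading=0, draw]
  RT 30: heading 0 -> 330
  -- iteration 2/12 --
  FD 5: (5,0) -> (9.33,-2.5) [heading=330, draw]
  RT 30: heading 330 -> 300
  -- iteration 3/12 --
  FD 5: (9.33,-2.5) -> (11.83,-6.83) [heading=300, draw]
  RT 30: heading 300 -> 270
  -- iteration 4/12 --
  FD 5: (11.83,-6.83) -> (11.83,-11.83) [heading=270, draw]
  RT 30: heading 270 -> 240
  -- iteration 5/12 --
  FD 5: (11.83,-11.83) -> (9.33,-16.16) [heading=240, draw]
  RT 30: heading 240 -> 210
  -- iteration 6/12 --
  FD 5: (9.33,-16.16) -> (5,-18.66) [heading=210, draw]
  RT 30: heading 210 -> 180
  -- iteration 7/12 --
  FD 5: (5,-18.66) -> (0,-18.66) [heading=180, draw]
  RT 30: heading 180 -> 150
  -- iteration 8/12 --
  FD 5: (0,-18.66) -> (-4.33,-16.16) [heading=150, draw]
  RT 30: heading 150 -> 120
  -- iteration 9/12 --
  FD 5: (-4.33,-16.16) -> (-6.83,-11.83) [heading=120, draw]
  RT 30: heading 120 -> 90
  -- iteration 10/12 --
  FD 5: (-6.83,-11.83) -> (-6.83,-6.83) [heading=90, draw]
  RT 30: heading 90 -> 60
  -- iteration 11/12 --
  FD 5: (-6.83,-6.83) -> (-4.33,-2.5) [heading=60, draw]
  RT 30: heading 60 -> 30
  -- iteration 12/12 --
  FD 5: (-4.33,-2.5) -> (0,0) [heading=30, draw]
  RT 30: heading 30 -> 0
]
Final: pos=(0,0), heading=0, 12 segment(s) drawn

Start position: (0, 0)
Final position: (0, 0)
Distance = 0; < 1e-6 -> CLOSED

Answer: yes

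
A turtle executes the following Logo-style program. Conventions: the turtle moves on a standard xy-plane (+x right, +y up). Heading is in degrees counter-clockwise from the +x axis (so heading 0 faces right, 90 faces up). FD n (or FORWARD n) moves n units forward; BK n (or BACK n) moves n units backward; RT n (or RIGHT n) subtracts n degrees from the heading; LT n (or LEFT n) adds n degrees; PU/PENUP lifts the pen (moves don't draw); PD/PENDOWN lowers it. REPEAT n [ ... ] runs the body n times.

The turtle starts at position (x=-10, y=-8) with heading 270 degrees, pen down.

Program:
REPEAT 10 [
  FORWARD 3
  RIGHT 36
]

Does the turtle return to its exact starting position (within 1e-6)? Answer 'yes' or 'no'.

Executing turtle program step by step:
Start: pos=(-10,-8), heading=270, pen down
REPEAT 10 [
  -- iteration 1/10 --
  FD 3: (-10,-8) -> (-10,-11) [heading=270, draw]
  RT 36: heading 270 -> 234
  -- iteration 2/10 --
  FD 3: (-10,-11) -> (-11.763,-13.427) [heading=234, draw]
  RT 36: heading 234 -> 198
  -- iteration 3/10 --
  FD 3: (-11.763,-13.427) -> (-14.617,-14.354) [heading=198, draw]
  RT 36: heading 198 -> 162
  -- iteration 4/10 --
  FD 3: (-14.617,-14.354) -> (-17.47,-13.427) [heading=162, draw]
  RT 36: heading 162 -> 126
  -- iteration 5/10 --
  FD 3: (-17.47,-13.427) -> (-19.233,-11) [heading=126, draw]
  RT 36: heading 126 -> 90
  -- iteration 6/10 --
  FD 3: (-19.233,-11) -> (-19.233,-8) [heading=90, draw]
  RT 36: heading 90 -> 54
  -- iteration 7/10 --
  FD 3: (-19.233,-8) -> (-17.47,-5.573) [heading=54, draw]
  RT 36: heading 54 -> 18
  -- iteration 8/10 --
  FD 3: (-17.47,-5.573) -> (-14.617,-4.646) [heading=18, draw]
  RT 36: heading 18 -> 342
  -- iteration 9/10 --
  FD 3: (-14.617,-4.646) -> (-11.763,-5.573) [heading=342, draw]
  RT 36: heading 342 -> 306
  -- iteration 10/10 --
  FD 3: (-11.763,-5.573) -> (-10,-8) [heading=306, draw]
  RT 36: heading 306 -> 270
]
Final: pos=(-10,-8), heading=270, 10 segment(s) drawn

Start position: (-10, -8)
Final position: (-10, -8)
Distance = 0; < 1e-6 -> CLOSED

Answer: yes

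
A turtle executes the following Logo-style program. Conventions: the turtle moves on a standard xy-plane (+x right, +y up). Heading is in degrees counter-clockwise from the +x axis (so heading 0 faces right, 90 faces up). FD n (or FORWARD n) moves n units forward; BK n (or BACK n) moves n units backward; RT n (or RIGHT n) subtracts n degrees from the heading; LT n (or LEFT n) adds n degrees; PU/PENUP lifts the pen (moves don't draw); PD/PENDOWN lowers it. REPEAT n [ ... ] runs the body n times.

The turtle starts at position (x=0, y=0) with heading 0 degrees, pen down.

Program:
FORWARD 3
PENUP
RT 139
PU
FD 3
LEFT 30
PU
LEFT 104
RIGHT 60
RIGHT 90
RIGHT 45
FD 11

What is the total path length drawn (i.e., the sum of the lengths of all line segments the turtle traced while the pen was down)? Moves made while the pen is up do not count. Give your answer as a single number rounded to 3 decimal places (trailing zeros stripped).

Answer: 3

Derivation:
Executing turtle program step by step:
Start: pos=(0,0), heading=0, pen down
FD 3: (0,0) -> (3,0) [heading=0, draw]
PU: pen up
RT 139: heading 0 -> 221
PU: pen up
FD 3: (3,0) -> (0.736,-1.968) [heading=221, move]
LT 30: heading 221 -> 251
PU: pen up
LT 104: heading 251 -> 355
RT 60: heading 355 -> 295
RT 90: heading 295 -> 205
RT 45: heading 205 -> 160
FD 11: (0.736,-1.968) -> (-9.601,1.794) [heading=160, move]
Final: pos=(-9.601,1.794), heading=160, 1 segment(s) drawn

Segment lengths:
  seg 1: (0,0) -> (3,0), length = 3
Total = 3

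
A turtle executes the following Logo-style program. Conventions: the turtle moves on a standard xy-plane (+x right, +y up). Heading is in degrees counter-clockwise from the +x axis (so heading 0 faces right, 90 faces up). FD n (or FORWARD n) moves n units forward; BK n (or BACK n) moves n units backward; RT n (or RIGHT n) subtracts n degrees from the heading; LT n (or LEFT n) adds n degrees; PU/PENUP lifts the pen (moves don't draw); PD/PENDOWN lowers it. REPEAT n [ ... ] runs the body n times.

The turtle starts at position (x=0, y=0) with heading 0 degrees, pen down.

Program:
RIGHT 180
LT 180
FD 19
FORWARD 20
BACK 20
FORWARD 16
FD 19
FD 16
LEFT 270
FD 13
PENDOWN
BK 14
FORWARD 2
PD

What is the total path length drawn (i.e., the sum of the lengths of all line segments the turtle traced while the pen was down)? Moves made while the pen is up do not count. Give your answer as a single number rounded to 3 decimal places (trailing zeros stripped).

Answer: 139

Derivation:
Executing turtle program step by step:
Start: pos=(0,0), heading=0, pen down
RT 180: heading 0 -> 180
LT 180: heading 180 -> 0
FD 19: (0,0) -> (19,0) [heading=0, draw]
FD 20: (19,0) -> (39,0) [heading=0, draw]
BK 20: (39,0) -> (19,0) [heading=0, draw]
FD 16: (19,0) -> (35,0) [heading=0, draw]
FD 19: (35,0) -> (54,0) [heading=0, draw]
FD 16: (54,0) -> (70,0) [heading=0, draw]
LT 270: heading 0 -> 270
FD 13: (70,0) -> (70,-13) [heading=270, draw]
PD: pen down
BK 14: (70,-13) -> (70,1) [heading=270, draw]
FD 2: (70,1) -> (70,-1) [heading=270, draw]
PD: pen down
Final: pos=(70,-1), heading=270, 9 segment(s) drawn

Segment lengths:
  seg 1: (0,0) -> (19,0), length = 19
  seg 2: (19,0) -> (39,0), length = 20
  seg 3: (39,0) -> (19,0), length = 20
  seg 4: (19,0) -> (35,0), length = 16
  seg 5: (35,0) -> (54,0), length = 19
  seg 6: (54,0) -> (70,0), length = 16
  seg 7: (70,0) -> (70,-13), length = 13
  seg 8: (70,-13) -> (70,1), length = 14
  seg 9: (70,1) -> (70,-1), length = 2
Total = 139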